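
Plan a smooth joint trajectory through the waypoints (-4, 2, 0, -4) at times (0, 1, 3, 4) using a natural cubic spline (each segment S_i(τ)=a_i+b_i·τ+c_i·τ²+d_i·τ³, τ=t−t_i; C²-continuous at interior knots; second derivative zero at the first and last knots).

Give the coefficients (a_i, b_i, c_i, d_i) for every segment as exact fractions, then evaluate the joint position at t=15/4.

Δ: Δ0=6, Δ1=-1, Δ2=-4
row 1: diag=6, rhs=-42; c'=1/3, d'=-7
row 2: denom=6−2·1/3=16/3; d'=(-18−2·-7)/(16/3)=-3/4
back: M2=-3/4
back: M1=-7−1/3·-3/4=-27/4
M: M0=0, M1=-27/4, M2=-3/4, M3=0
seg 0: a=-4, c=M0/2=0, d=(M1−M0)/(6·1)=-9/8, b=Δ0−h0·(2M0+M1)/6=57/8
seg 1: a=2, c=M1/2=-27/8, d=(M2−M1)/(6·2)=1/2, b=Δ1−h1·(2M1+M2)/6=15/4
seg 2: a=0, c=M2/2=-3/8, d=(M3−M2)/(6·1)=1/8, b=Δ2−h2·(2M2+M3)/6=-15/4
t_q=15/4 → seg 2, τ=3/4; S=0+-15/4·τ+-3/8·τ²+1/8·τ³=-1521/512

  seg 0: a=-4 b=57/8 c=0 d=-9/8
  seg 1: a=2 b=15/4 c=-27/8 d=1/2
  seg 2: a=0 b=-15/4 c=-3/8 d=1/8
S(15/4) = -1521/512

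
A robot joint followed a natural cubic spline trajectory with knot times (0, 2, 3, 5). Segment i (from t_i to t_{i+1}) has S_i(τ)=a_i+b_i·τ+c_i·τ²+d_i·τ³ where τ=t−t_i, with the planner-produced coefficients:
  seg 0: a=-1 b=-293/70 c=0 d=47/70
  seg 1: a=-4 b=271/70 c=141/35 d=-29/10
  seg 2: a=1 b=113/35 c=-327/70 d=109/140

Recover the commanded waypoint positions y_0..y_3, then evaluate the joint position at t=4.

y_0 = S_0(0) = a_0 = -1
y_1 = S_1(0) = a_1 = -4
y_2 = S_2(0) = a_2 = 1
y_3 = S_2(2) = -5
t_q=4 is in segment 2 (τ=1); S_2(τ)=47/140

y_0=-1 y_1=-4 y_2=1 y_3=-5
S(4) = 47/140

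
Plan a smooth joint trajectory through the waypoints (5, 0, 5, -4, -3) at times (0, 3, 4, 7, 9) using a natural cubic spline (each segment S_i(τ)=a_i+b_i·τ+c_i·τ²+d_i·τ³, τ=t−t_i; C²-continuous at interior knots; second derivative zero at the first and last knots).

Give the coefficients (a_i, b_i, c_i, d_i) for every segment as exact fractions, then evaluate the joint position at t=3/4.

Δ: Δ0=-5/3, Δ1=5, Δ2=-3, Δ3=1/2
row 1: diag=8, rhs=40; c'=1/8, d'=5
row 2: denom=8−1·1/8=63/8; d'=(-48−1·5)/(63/8)=-424/63
row 3: denom=10−3·8/21=62/7; d'=(21−3·-424/63)/(62/7)=865/186
back: M3=865/186
back: M2=-424/63−8/21·865/186=-2372/279
back: M1=5−1/8·-2372/279=3383/558
M: M0=0, M1=3383/558, M2=-2372/279, M3=865/186, M4=0
seg 0: a=5, c=M0/2=0, d=(M1−M0)/(6·3)=3383/10044, b=Δ0−h0·(2M0+M1)/6=-5243/1116
seg 1: a=0, c=M1/2=3383/1116, d=(M2−M1)/(6·1)=-301/124, b=Δ1−h1·(2M1+M2)/6=2453/558
seg 2: a=5, c=M2/2=-1186/279, d=(M3−M2)/(6·3)=7339/10044, b=Δ2−h2·(2M2+M3)/6=3545/1116
seg 3: a=-4, c=M3/2=865/372, d=(M4−M3)/(6·2)=-865/2232, b=Δ3−h3·(2M3+M4)/6=-1451/558
t_q=3/4 → seg 0, τ=3/4; S=5+-5243/1116·τ+0·τ²+3383/10044·τ³=12845/7936

  seg 0: a=5 b=-5243/1116 c=0 d=3383/10044
  seg 1: a=0 b=2453/558 c=3383/1116 d=-301/124
  seg 2: a=5 b=3545/1116 c=-1186/279 d=7339/10044
  seg 3: a=-4 b=-1451/558 c=865/372 d=-865/2232
S(3/4) = 12845/7936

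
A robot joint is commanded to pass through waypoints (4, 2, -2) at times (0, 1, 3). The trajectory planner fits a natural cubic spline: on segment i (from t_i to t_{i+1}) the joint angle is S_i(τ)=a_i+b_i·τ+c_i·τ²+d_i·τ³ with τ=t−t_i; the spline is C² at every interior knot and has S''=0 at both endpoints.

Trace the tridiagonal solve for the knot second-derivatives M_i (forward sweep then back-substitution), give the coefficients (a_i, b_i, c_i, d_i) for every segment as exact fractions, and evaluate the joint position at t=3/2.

  seg 0: a=4 b=-2 c=0 d=0
  seg 1: a=2 b=-2 c=0 d=0
S(3/2) = 1

Δ: Δ0=-2, Δ1=-2
row 1: diag=6, rhs=0; c'=1/3, d'=0
back: M1=0
M: M0=0, M1=0, M2=0
seg 0: a=4, c=M0/2=0, d=(M1−M0)/(6·1)=0, b=Δ0−h0·(2M0+M1)/6=-2
seg 1: a=2, c=M1/2=0, d=(M2−M1)/(6·2)=0, b=Δ1−h1·(2M1+M2)/6=-2
t_q=3/2 → seg 1, τ=1/2; S=2+-2·τ+0·τ²+0·τ³=1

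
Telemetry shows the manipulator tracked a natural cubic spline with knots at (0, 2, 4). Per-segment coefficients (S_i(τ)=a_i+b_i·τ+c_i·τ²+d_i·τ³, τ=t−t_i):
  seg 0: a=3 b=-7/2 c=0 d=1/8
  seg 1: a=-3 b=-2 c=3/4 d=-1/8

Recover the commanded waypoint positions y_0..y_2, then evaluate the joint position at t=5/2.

y_0 = S_0(0) = a_0 = 3
y_1 = S_1(0) = a_1 = -3
y_2 = S_1(2) = -5
t_q=5/2 is in segment 1 (τ=1/2); S_1(τ)=-245/64

y_0=3 y_1=-3 y_2=-5
S(5/2) = -245/64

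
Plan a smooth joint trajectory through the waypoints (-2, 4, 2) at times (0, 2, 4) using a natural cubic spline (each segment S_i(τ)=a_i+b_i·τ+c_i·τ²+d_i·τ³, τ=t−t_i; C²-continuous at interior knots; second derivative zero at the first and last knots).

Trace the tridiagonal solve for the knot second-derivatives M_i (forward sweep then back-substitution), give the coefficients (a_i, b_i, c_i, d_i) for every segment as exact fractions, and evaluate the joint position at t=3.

Δ: Δ0=3, Δ1=-1
row 1: diag=8, rhs=-24; c'=1/4, d'=-3
back: M1=-3
M: M0=0, M1=-3, M2=0
seg 0: a=-2, c=M0/2=0, d=(M1−M0)/(6·2)=-1/4, b=Δ0−h0·(2M0+M1)/6=4
seg 1: a=4, c=M1/2=-3/2, d=(M2−M1)/(6·2)=1/4, b=Δ1−h1·(2M1+M2)/6=1
t_q=3 → seg 1, τ=1; S=4+1·τ+-3/2·τ²+1/4·τ³=15/4

  seg 0: a=-2 b=4 c=0 d=-1/4
  seg 1: a=4 b=1 c=-3/2 d=1/4
S(3) = 15/4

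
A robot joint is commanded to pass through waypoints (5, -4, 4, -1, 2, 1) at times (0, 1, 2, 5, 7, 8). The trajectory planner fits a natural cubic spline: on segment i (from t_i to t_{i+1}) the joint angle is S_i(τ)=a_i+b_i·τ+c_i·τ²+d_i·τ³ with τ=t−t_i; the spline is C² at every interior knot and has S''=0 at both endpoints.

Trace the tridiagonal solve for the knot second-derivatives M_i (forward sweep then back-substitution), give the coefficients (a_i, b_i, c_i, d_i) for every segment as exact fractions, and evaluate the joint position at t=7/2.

Δ: Δ0=-9, Δ1=8, Δ2=-5/3, Δ3=3/2, Δ4=-1
row 1: diag=4, rhs=102; c'=1/4, d'=51/2
row 2: denom=8−1·1/4=31/4; d'=(-58−1·51/2)/(31/4)=-334/31
row 3: denom=10−3·12/31=274/31; d'=(19−3·-334/31)/(274/31)=1591/274
row 4: denom=6−2·31/137=760/137; d'=(-15−2·1591/274)/(760/137)=-1823/380
back: M4=-1823/380
back: M3=1591/274−31/137·-1823/380=2619/380
back: M2=-334/31−12/31·2619/380=-1277/95
back: M1=51/2−1/4·-1277/95=10967/380
M: M0=0, M1=10967/380, M2=-1277/95, M3=2619/380, M4=-1823/380, M5=0
seg 0: a=5, c=M0/2=0, d=(M1−M0)/(6·1)=10967/2280, b=Δ0−h0·(2M0+M1)/6=-31487/2280
seg 1: a=-4, c=M1/2=10967/760, d=(M2−M1)/(6·1)=-3215/456, b=Δ1−h1·(2M1+M2)/6=707/1140
seg 2: a=4, c=M2/2=-1277/190, d=(M3−M2)/(6·3)=7727/6840, b=Δ2−h2·(2M2+M3)/6=18991/2280
seg 3: a=-1, c=M3/2=2619/760, d=(M4−M3)/(6·2)=-2221/2280, b=Δ3−h3·(2M3+M4)/6=-341/228
seg 4: a=2, c=M4/2=-1823/760, d=(M5−M4)/(6·1)=1823/2280, b=Δ4−h4·(2M4+M5)/6=683/1140
t_q=7/2 → seg 2, τ=3/2; S=4+18991/2280·τ+-1277/190·τ²+7727/6840·τ³=1659/320

  seg 0: a=5 b=-31487/2280 c=0 d=10967/2280
  seg 1: a=-4 b=707/1140 c=10967/760 d=-3215/456
  seg 2: a=4 b=18991/2280 c=-1277/190 d=7727/6840
  seg 3: a=-1 b=-341/228 c=2619/760 d=-2221/2280
  seg 4: a=2 b=683/1140 c=-1823/760 d=1823/2280
S(7/2) = 1659/320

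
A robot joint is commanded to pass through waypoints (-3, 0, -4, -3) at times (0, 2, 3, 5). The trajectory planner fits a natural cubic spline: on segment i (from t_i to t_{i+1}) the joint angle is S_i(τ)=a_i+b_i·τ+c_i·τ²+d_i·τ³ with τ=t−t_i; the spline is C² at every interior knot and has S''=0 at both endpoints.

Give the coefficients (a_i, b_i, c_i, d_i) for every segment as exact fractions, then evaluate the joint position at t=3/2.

  seg 0: a=-3 b=51/14 c=0 d=-15/28
  seg 1: a=0 b=-39/14 c=-45/14 d=2
  seg 2: a=-4 b=-45/14 c=39/14 d=-13/28
S(3/2) = 21/32

Δ: Δ0=3/2, Δ1=-4, Δ2=1/2
row 1: diag=6, rhs=-33; c'=1/6, d'=-11/2
row 2: denom=6−1·1/6=35/6; d'=(27−1·-11/2)/(35/6)=39/7
back: M2=39/7
back: M1=-11/2−1/6·39/7=-45/7
M: M0=0, M1=-45/7, M2=39/7, M3=0
seg 0: a=-3, c=M0/2=0, d=(M1−M0)/(6·2)=-15/28, b=Δ0−h0·(2M0+M1)/6=51/14
seg 1: a=0, c=M1/2=-45/14, d=(M2−M1)/(6·1)=2, b=Δ1−h1·(2M1+M2)/6=-39/14
seg 2: a=-4, c=M2/2=39/14, d=(M3−M2)/(6·2)=-13/28, b=Δ2−h2·(2M2+M3)/6=-45/14
t_q=3/2 → seg 0, τ=3/2; S=-3+51/14·τ+0·τ²+-15/28·τ³=21/32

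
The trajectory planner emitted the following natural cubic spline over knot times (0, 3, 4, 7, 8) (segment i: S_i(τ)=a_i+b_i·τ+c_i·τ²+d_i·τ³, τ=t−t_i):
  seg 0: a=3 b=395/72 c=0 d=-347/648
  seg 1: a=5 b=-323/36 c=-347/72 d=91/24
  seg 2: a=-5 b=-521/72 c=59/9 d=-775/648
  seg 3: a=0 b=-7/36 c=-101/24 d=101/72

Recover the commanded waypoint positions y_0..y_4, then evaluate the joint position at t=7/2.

y_0=3 y_1=5 y_2=-5 y_3=0 y_4=-3
S(7/2) = -125/576

y_0 = S_0(0) = a_0 = 3
y_1 = S_1(0) = a_1 = 5
y_2 = S_2(0) = a_2 = -5
y_3 = S_3(0) = a_3 = 0
y_4 = S_3(1) = -3
t_q=7/2 is in segment 1 (τ=1/2); S_1(τ)=-125/576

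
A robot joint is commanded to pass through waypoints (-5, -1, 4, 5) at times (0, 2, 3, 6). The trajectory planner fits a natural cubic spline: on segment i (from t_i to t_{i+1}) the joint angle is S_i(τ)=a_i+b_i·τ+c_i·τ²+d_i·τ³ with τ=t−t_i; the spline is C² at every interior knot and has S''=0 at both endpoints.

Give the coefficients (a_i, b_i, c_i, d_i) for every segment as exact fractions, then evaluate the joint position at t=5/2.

  seg 0: a=-5 b=110/141 c=0 d=43/141
  seg 1: a=-1 b=626/141 c=86/47 d=-179/141
  seg 2: a=4 b=605/141 c=-93/47 d=31/141
S(5/2) = 571/376

Δ: Δ0=2, Δ1=5, Δ2=1/3
row 1: diag=6, rhs=18; c'=1/6, d'=3
row 2: denom=8−1·1/6=47/6; d'=(-28−1·3)/(47/6)=-186/47
back: M2=-186/47
back: M1=3−1/6·-186/47=172/47
M: M0=0, M1=172/47, M2=-186/47, M3=0
seg 0: a=-5, c=M0/2=0, d=(M1−M0)/(6·2)=43/141, b=Δ0−h0·(2M0+M1)/6=110/141
seg 1: a=-1, c=M1/2=86/47, d=(M2−M1)/(6·1)=-179/141, b=Δ1−h1·(2M1+M2)/6=626/141
seg 2: a=4, c=M2/2=-93/47, d=(M3−M2)/(6·3)=31/141, b=Δ2−h2·(2M2+M3)/6=605/141
t_q=5/2 → seg 1, τ=1/2; S=-1+626/141·τ+86/47·τ²+-179/141·τ³=571/376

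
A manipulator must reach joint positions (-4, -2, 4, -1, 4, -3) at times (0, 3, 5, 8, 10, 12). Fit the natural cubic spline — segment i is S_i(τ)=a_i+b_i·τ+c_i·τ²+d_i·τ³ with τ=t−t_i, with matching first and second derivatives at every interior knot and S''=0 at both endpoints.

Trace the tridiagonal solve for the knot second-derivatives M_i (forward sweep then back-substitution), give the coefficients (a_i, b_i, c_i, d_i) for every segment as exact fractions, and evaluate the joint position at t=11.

  seg 0: a=-4 b=-211/411 c=0 d=485/3699
  seg 1: a=-2 b=1244/411 c=485/411 d=-327/548
  seg 2: a=4 b=241/411 c=-1973/822 d=4067/7398
  seg 3: a=-1 b=845/822 c=349/137 d=-1489/1644
  seg 4: a=4 b=287/822 c=-791/274 d=791/1644
S(11) = 1065/548

Δ: Δ0=2/3, Δ1=3, Δ2=-5/3, Δ3=5/2, Δ4=-7/2
row 1: diag=10, rhs=14; c'=1/5, d'=7/5
row 2: denom=10−2·1/5=48/5; d'=(-28−2·7/5)/(48/5)=-77/24
row 3: denom=10−3·5/16=145/16; d'=(25−3·-77/24)/(145/16)=554/145
row 4: denom=8−2·32/145=1096/145; d'=(-36−2·554/145)/(1096/145)=-791/137
back: M4=-791/137
back: M3=554/145−32/145·-791/137=698/137
back: M2=-77/24−5/16·698/137=-1973/411
back: M1=7/5−1/5·-1973/411=970/411
M: M0=0, M1=970/411, M2=-1973/411, M3=698/137, M4=-791/137, M5=0
seg 0: a=-4, c=M0/2=0, d=(M1−M0)/(6·3)=485/3699, b=Δ0−h0·(2M0+M1)/6=-211/411
seg 1: a=-2, c=M1/2=485/411, d=(M2−M1)/(6·2)=-327/548, b=Δ1−h1·(2M1+M2)/6=1244/411
seg 2: a=4, c=M2/2=-1973/822, d=(M3−M2)/(6·3)=4067/7398, b=Δ2−h2·(2M2+M3)/6=241/411
seg 3: a=-1, c=M3/2=349/137, d=(M4−M3)/(6·2)=-1489/1644, b=Δ3−h3·(2M3+M4)/6=845/822
seg 4: a=4, c=M4/2=-791/274, d=(M5−M4)/(6·2)=791/1644, b=Δ4−h4·(2M4+M5)/6=287/822
t_q=11 → seg 4, τ=1; S=4+287/822·τ+-791/274·τ²+791/1644·τ³=1065/548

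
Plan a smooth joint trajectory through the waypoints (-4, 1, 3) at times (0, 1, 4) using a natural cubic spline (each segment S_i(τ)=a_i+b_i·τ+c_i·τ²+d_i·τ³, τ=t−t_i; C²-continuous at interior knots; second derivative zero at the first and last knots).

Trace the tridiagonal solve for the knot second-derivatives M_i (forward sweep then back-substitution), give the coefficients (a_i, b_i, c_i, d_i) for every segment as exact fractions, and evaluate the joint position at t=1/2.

  seg 0: a=-4 b=133/24 c=0 d=-13/24
  seg 1: a=1 b=47/12 c=-13/8 d=13/72
S(1/2) = -83/64

Δ: Δ0=5, Δ1=2/3
row 1: diag=8, rhs=-26; c'=3/8, d'=-13/4
back: M1=-13/4
M: M0=0, M1=-13/4, M2=0
seg 0: a=-4, c=M0/2=0, d=(M1−M0)/(6·1)=-13/24, b=Δ0−h0·(2M0+M1)/6=133/24
seg 1: a=1, c=M1/2=-13/8, d=(M2−M1)/(6·3)=13/72, b=Δ1−h1·(2M1+M2)/6=47/12
t_q=1/2 → seg 0, τ=1/2; S=-4+133/24·τ+0·τ²+-13/24·τ³=-83/64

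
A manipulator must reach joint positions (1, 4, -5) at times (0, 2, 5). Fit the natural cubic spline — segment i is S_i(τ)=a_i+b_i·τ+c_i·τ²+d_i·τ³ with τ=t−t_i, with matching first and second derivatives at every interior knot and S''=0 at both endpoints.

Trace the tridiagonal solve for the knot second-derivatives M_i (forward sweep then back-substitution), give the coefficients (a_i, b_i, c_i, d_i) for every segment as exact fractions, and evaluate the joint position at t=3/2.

  seg 0: a=1 b=12/5 c=0 d=-9/40
  seg 1: a=4 b=-3/10 c=-27/20 d=3/20
S(3/2) = 1229/320

Δ: Δ0=3/2, Δ1=-3
row 1: diag=10, rhs=-27; c'=3/10, d'=-27/10
back: M1=-27/10
M: M0=0, M1=-27/10, M2=0
seg 0: a=1, c=M0/2=0, d=(M1−M0)/(6·2)=-9/40, b=Δ0−h0·(2M0+M1)/6=12/5
seg 1: a=4, c=M1/2=-27/20, d=(M2−M1)/(6·3)=3/20, b=Δ1−h1·(2M1+M2)/6=-3/10
t_q=3/2 → seg 0, τ=3/2; S=1+12/5·τ+0·τ²+-9/40·τ³=1229/320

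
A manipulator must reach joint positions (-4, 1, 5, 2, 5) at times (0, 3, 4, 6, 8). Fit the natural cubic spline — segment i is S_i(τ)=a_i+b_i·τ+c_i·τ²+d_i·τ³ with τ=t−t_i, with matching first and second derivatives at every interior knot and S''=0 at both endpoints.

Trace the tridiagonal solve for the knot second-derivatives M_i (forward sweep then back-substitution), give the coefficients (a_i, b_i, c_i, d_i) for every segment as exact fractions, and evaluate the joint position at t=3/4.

Δ: Δ0=5/3, Δ1=4, Δ2=-3/2, Δ3=3/2
row 1: diag=8, rhs=14; c'=1/8, d'=7/4
row 2: denom=6−1·1/8=47/8; d'=(-33−1·7/4)/(47/8)=-278/47
row 3: denom=8−2·16/47=344/47; d'=(18−2·-278/47)/(344/47)=701/172
back: M3=701/172
back: M2=-278/47−16/47·701/172=-314/43
back: M1=7/4−1/8·-314/43=229/86
M: M0=0, M1=229/86, M2=-314/43, M3=701/172, M4=0
seg 0: a=-4, c=M0/2=0, d=(M1−M0)/(6·3)=229/1548, b=Δ0−h0·(2M0+M1)/6=173/516
seg 1: a=1, c=M1/2=229/172, d=(M2−M1)/(6·1)=-857/516, b=Δ1−h1·(2M1+M2)/6=1117/258
seg 2: a=5, c=M2/2=-157/43, d=(M3−M2)/(6·2)=1957/2064, b=Δ2−h2·(2M2+M3)/6=1037/516
seg 3: a=2, c=M3/2=701/344, d=(M4−M3)/(6·2)=-701/2064, b=Δ3−h3·(2M3+M4)/6=-157/129
t_q=3/4 → seg 0, τ=3/4; S=-4+173/516·τ+0·τ²+229/1548·τ³=-40577/11008

  seg 0: a=-4 b=173/516 c=0 d=229/1548
  seg 1: a=1 b=1117/258 c=229/172 d=-857/516
  seg 2: a=5 b=1037/516 c=-157/43 d=1957/2064
  seg 3: a=2 b=-157/129 c=701/344 d=-701/2064
S(3/4) = -40577/11008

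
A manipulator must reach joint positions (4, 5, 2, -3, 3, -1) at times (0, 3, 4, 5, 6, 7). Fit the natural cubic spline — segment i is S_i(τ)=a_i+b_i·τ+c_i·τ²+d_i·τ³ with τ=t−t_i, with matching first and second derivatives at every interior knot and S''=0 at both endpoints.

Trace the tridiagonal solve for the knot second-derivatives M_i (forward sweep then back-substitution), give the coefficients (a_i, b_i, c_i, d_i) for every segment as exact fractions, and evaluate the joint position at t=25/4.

  seg 0: a=4 b=1357/1299 c=0 d=-308/3897
  seg 1: a=5 b=-1415/1299 c=-308/433 d=-1558/1299
  seg 2: a=2 b=-7937/1299 c=-1866/433 d=7040/1299
  seg 3: a=-3 b=1987/1299 c=5174/433 d=-9715/1299
  seg 4: a=3 b=3886/1299 c=-4541/433 d=4541/1299
S(25/4) = 87211/27712

Δ: Δ0=1/3, Δ1=-3, Δ2=-5, Δ3=6, Δ4=-4
row 1: diag=8, rhs=-20; c'=1/8, d'=-5/2
row 2: denom=4−1·1/8=31/8; d'=(-12−1·-5/2)/(31/8)=-76/31
row 3: denom=4−1·8/31=116/31; d'=(66−1·-76/31)/(116/31)=1061/58
row 4: denom=4−1·31/116=433/116; d'=(-60−1·1061/58)/(433/116)=-9082/433
back: M4=-9082/433
back: M3=1061/58−31/116·-9082/433=10348/433
back: M2=-76/31−8/31·10348/433=-3732/433
back: M1=-5/2−1/8·-3732/433=-616/433
M: M0=0, M1=-616/433, M2=-3732/433, M3=10348/433, M4=-9082/433, M5=0
seg 0: a=4, c=M0/2=0, d=(M1−M0)/(6·3)=-308/3897, b=Δ0−h0·(2M0+M1)/6=1357/1299
seg 1: a=5, c=M1/2=-308/433, d=(M2−M1)/(6·1)=-1558/1299, b=Δ1−h1·(2M1+M2)/6=-1415/1299
seg 2: a=2, c=M2/2=-1866/433, d=(M3−M2)/(6·1)=7040/1299, b=Δ2−h2·(2M2+M3)/6=-7937/1299
seg 3: a=-3, c=M3/2=5174/433, d=(M4−M3)/(6·1)=-9715/1299, b=Δ3−h3·(2M3+M4)/6=1987/1299
seg 4: a=3, c=M4/2=-4541/433, d=(M5−M4)/(6·1)=4541/1299, b=Δ4−h4·(2M4+M5)/6=3886/1299
t_q=25/4 → seg 4, τ=1/4; S=3+3886/1299·τ+-4541/433·τ²+4541/1299·τ³=87211/27712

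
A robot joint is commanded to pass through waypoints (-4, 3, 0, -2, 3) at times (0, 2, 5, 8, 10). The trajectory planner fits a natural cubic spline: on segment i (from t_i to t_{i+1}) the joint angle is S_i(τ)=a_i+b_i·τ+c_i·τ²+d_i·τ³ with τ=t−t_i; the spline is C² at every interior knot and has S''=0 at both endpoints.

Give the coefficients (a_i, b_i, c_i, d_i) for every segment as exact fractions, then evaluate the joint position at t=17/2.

Δ: Δ0=7/2, Δ1=-1, Δ2=-2/3, Δ3=5/2
row 1: diag=10, rhs=-27; c'=3/10, d'=-27/10
row 2: denom=12−3·3/10=111/10; d'=(2−3·-27/10)/(111/10)=101/111
row 3: denom=10−3·10/37=340/37; d'=(19−3·101/111)/(340/37)=301/170
back: M3=301/170
back: M2=101/111−10/37·301/170=22/51
back: M1=-27/10−3/10·22/51=-481/170
M: M0=0, M1=-481/170, M2=22/51, M3=301/170, M4=0
seg 0: a=-4, c=M0/2=0, d=(M1−M0)/(6·2)=-481/2040, b=Δ0−h0·(2M0+M1)/6=1133/255
seg 1: a=3, c=M1/2=-481/340, d=(M2−M1)/(6·3)=1663/9180, b=Δ1−h1·(2M1+M2)/6=823/510
seg 2: a=0, c=M2/2=11/51, d=(M3−M2)/(6·3)=683/9180, b=Δ2−h2·(2M2+M3)/6=-119/60
seg 3: a=-2, c=M3/2=301/340, d=(M4−M3)/(6·2)=-301/2040, b=Δ3−h3·(2M3+M4)/6=673/510
t_q=17/2 → seg 3, τ=1/2; S=-2+673/510·τ+301/340·τ²+-301/2040·τ³=-6187/5440

  seg 0: a=-4 b=1133/255 c=0 d=-481/2040
  seg 1: a=3 b=823/510 c=-481/340 d=1663/9180
  seg 2: a=0 b=-119/60 c=11/51 d=683/9180
  seg 3: a=-2 b=673/510 c=301/340 d=-301/2040
S(17/2) = -6187/5440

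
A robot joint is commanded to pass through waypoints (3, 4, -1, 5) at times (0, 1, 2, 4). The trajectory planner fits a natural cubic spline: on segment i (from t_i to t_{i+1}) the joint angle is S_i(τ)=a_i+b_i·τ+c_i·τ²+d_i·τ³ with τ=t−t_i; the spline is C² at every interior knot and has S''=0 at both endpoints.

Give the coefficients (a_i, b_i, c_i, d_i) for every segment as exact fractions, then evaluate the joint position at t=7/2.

  seg 0: a=3 b=67/23 c=0 d=-44/23
  seg 1: a=4 b=-65/23 c=-132/23 d=82/23
  seg 2: a=-1 b=-83/23 c=114/23 d=-19/23
S(7/2) = 359/184

Δ: Δ0=1, Δ1=-5, Δ2=3
row 1: diag=4, rhs=-36; c'=1/4, d'=-9
row 2: denom=6−1·1/4=23/4; d'=(48−1·-9)/(23/4)=228/23
back: M2=228/23
back: M1=-9−1/4·228/23=-264/23
M: M0=0, M1=-264/23, M2=228/23, M3=0
seg 0: a=3, c=M0/2=0, d=(M1−M0)/(6·1)=-44/23, b=Δ0−h0·(2M0+M1)/6=67/23
seg 1: a=4, c=M1/2=-132/23, d=(M2−M1)/(6·1)=82/23, b=Δ1−h1·(2M1+M2)/6=-65/23
seg 2: a=-1, c=M2/2=114/23, d=(M3−M2)/(6·2)=-19/23, b=Δ2−h2·(2M2+M3)/6=-83/23
t_q=7/2 → seg 2, τ=3/2; S=-1+-83/23·τ+114/23·τ²+-19/23·τ³=359/184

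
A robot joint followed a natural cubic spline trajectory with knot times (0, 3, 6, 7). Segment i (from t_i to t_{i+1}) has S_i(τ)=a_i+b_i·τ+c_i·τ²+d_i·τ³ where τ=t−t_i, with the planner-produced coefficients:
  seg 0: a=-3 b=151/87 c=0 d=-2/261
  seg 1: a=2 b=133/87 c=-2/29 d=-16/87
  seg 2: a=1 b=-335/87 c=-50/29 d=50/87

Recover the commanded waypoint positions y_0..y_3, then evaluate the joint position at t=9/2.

y_0=-3 y_1=2 y_2=1 y_3=-4
S(9/2) = 102/29

y_0 = S_0(0) = a_0 = -3
y_1 = S_1(0) = a_1 = 2
y_2 = S_2(0) = a_2 = 1
y_3 = S_2(1) = -4
t_q=9/2 is in segment 1 (τ=3/2); S_1(τ)=102/29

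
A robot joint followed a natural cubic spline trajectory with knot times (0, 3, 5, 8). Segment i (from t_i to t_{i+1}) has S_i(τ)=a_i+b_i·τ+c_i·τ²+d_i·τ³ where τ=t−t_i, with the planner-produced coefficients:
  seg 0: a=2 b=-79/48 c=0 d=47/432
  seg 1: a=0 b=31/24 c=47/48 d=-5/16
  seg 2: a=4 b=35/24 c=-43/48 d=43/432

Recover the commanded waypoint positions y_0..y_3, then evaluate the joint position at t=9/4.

y_0=2 y_1=0 y_2=4 y_3=3
S(9/4) = -475/1024

y_0 = S_0(0) = a_0 = 2
y_1 = S_1(0) = a_1 = 0
y_2 = S_2(0) = a_2 = 4
y_3 = S_2(3) = 3
t_q=9/4 is in segment 0 (τ=9/4); S_0(τ)=-475/1024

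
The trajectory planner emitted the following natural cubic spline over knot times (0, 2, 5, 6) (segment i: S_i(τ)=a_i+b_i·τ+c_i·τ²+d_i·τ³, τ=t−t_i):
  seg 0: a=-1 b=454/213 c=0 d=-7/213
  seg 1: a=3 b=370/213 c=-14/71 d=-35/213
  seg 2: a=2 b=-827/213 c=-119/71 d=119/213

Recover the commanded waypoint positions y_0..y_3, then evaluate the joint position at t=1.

y_0 = S_0(0) = a_0 = -1
y_1 = S_1(0) = a_1 = 3
y_2 = S_2(0) = a_2 = 2
y_3 = S_2(1) = -3
t_q=1 is in segment 0 (τ=1); S_0(τ)=78/71

y_0=-1 y_1=3 y_2=2 y_3=-3
S(1) = 78/71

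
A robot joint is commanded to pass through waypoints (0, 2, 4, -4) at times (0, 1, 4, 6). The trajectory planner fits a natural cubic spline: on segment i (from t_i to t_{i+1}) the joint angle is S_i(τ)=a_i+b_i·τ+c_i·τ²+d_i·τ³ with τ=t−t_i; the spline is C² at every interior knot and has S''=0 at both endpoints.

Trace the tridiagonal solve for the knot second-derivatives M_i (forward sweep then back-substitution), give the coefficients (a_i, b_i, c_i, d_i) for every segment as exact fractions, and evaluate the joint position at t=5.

Δ: Δ0=2, Δ1=2/3, Δ2=-4
row 1: diag=8, rhs=-8; c'=3/8, d'=-1
row 2: denom=10−3·3/8=71/8; d'=(-28−3·-1)/(71/8)=-200/71
back: M2=-200/71
back: M1=-1−3/8·-200/71=4/71
M: M0=0, M1=4/71, M2=-200/71, M3=0
seg 0: a=0, c=M0/2=0, d=(M1−M0)/(6·1)=2/213, b=Δ0−h0·(2M0+M1)/6=424/213
seg 1: a=2, c=M1/2=2/71, d=(M2−M1)/(6·3)=-34/213, b=Δ1−h1·(2M1+M2)/6=430/213
seg 2: a=4, c=M2/2=-100/71, d=(M3−M2)/(6·2)=50/213, b=Δ2−h2·(2M2+M3)/6=-452/213
t_q=5 → seg 2, τ=1; S=4+-452/213·τ+-100/71·τ²+50/213·τ³=50/71

  seg 0: a=0 b=424/213 c=0 d=2/213
  seg 1: a=2 b=430/213 c=2/71 d=-34/213
  seg 2: a=4 b=-452/213 c=-100/71 d=50/213
S(5) = 50/71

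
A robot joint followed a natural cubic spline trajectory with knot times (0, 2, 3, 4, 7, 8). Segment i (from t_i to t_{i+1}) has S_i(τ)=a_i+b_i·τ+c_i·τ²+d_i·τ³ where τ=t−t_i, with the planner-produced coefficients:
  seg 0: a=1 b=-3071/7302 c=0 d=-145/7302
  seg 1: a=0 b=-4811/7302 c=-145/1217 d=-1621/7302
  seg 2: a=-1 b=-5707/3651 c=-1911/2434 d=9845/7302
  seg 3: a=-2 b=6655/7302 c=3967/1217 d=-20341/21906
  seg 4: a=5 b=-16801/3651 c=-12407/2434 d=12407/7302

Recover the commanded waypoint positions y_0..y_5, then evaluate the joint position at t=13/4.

y_0 = S_0(0) = a_0 = 1
y_1 = S_1(0) = a_1 = 0
y_2 = S_2(0) = a_2 = -1
y_3 = S_3(0) = a_3 = -2
y_4 = S_4(0) = a_4 = 5
y_5 = S_4(1) = -3
t_q=13/4 is in segment 2 (τ=1/4); S_2(τ)=-221013/155776

y_0=1 y_1=0 y_2=-1 y_3=-2 y_4=5 y_5=-3
S(13/4) = -221013/155776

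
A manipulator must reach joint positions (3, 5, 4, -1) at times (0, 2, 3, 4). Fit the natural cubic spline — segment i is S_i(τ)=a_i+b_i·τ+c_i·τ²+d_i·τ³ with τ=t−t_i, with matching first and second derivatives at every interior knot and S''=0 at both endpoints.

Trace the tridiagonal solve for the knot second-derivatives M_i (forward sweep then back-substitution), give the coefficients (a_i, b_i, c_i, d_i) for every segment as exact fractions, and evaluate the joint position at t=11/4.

  seg 0: a=3 b=31/23 c=0 d=-2/23
  seg 1: a=5 b=7/23 c=-12/23 d=-18/23
  seg 2: a=4 b=-71/23 c=-66/23 d=22/23
S(11/4) = 3389/736

Δ: Δ0=1, Δ1=-1, Δ2=-5
row 1: diag=6, rhs=-12; c'=1/6, d'=-2
row 2: denom=4−1·1/6=23/6; d'=(-24−1·-2)/(23/6)=-132/23
back: M2=-132/23
back: M1=-2−1/6·-132/23=-24/23
M: M0=0, M1=-24/23, M2=-132/23, M3=0
seg 0: a=3, c=M0/2=0, d=(M1−M0)/(6·2)=-2/23, b=Δ0−h0·(2M0+M1)/6=31/23
seg 1: a=5, c=M1/2=-12/23, d=(M2−M1)/(6·1)=-18/23, b=Δ1−h1·(2M1+M2)/6=7/23
seg 2: a=4, c=M2/2=-66/23, d=(M3−M2)/(6·1)=22/23, b=Δ2−h2·(2M2+M3)/6=-71/23
t_q=11/4 → seg 1, τ=3/4; S=5+7/23·τ+-12/23·τ²+-18/23·τ³=3389/736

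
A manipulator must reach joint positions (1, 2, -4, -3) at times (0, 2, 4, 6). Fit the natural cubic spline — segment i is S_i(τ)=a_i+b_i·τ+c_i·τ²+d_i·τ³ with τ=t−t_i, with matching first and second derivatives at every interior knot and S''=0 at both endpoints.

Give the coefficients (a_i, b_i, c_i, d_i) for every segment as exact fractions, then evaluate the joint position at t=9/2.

  seg 0: a=1 b=5/3 c=0 d=-7/24
  seg 1: a=2 b=-11/6 c=-7/4 d=7/12
  seg 2: a=-4 b=-11/6 c=7/4 d=-7/24
S(9/2) = -289/64

Δ: Δ0=1/2, Δ1=-3, Δ2=1/2
row 1: diag=8, rhs=-21; c'=1/4, d'=-21/8
row 2: denom=8−2·1/4=15/2; d'=(21−2·-21/8)/(15/2)=7/2
back: M2=7/2
back: M1=-21/8−1/4·7/2=-7/2
M: M0=0, M1=-7/2, M2=7/2, M3=0
seg 0: a=1, c=M0/2=0, d=(M1−M0)/(6·2)=-7/24, b=Δ0−h0·(2M0+M1)/6=5/3
seg 1: a=2, c=M1/2=-7/4, d=(M2−M1)/(6·2)=7/12, b=Δ1−h1·(2M1+M2)/6=-11/6
seg 2: a=-4, c=M2/2=7/4, d=(M3−M2)/(6·2)=-7/24, b=Δ2−h2·(2M2+M3)/6=-11/6
t_q=9/2 → seg 2, τ=1/2; S=-4+-11/6·τ+7/4·τ²+-7/24·τ³=-289/64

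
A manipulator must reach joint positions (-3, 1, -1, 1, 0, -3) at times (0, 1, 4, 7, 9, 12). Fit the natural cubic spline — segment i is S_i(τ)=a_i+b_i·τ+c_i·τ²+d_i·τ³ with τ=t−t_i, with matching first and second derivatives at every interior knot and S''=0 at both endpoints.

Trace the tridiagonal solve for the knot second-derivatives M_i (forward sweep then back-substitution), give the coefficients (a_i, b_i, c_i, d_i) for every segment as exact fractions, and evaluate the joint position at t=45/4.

  seg 0: a=-3 b=999/212 c=0 d=-151/212
  seg 1: a=1 b=273/106 c=-453/212 d=2015/5724
  seg 2: a=-1 b=-157/212 c=164/159 d=-1073/5724
  seg 3: a=1 b=41/106 c=-139/212 d=45/424
  seg 4: a=0 b=-51/53 c=-1/53 d=1/477
S(45/4) = -7587/3392

Δ: Δ0=4, Δ1=-2/3, Δ2=2/3, Δ3=-1/2, Δ4=-1
row 1: diag=8, rhs=-28; c'=3/8, d'=-7/2
row 2: denom=12−3·3/8=87/8; d'=(8−3·-7/2)/(87/8)=148/87
row 3: denom=10−3·8/29=266/29; d'=(-7−3·148/87)/(266/29)=-351/266
row 4: denom=10−2·29/133=1272/133; d'=(-3−2·-351/266)/(1272/133)=-2/53
back: M4=-2/53
back: M3=-351/266−29/133·-2/53=-139/106
back: M2=148/87−8/29·-139/106=328/159
back: M1=-7/2−3/8·328/159=-453/106
M: M0=0, M1=-453/106, M2=328/159, M3=-139/106, M4=-2/53, M5=0
seg 0: a=-3, c=M0/2=0, d=(M1−M0)/(6·1)=-151/212, b=Δ0−h0·(2M0+M1)/6=999/212
seg 1: a=1, c=M1/2=-453/212, d=(M2−M1)/(6·3)=2015/5724, b=Δ1−h1·(2M1+M2)/6=273/106
seg 2: a=-1, c=M2/2=164/159, d=(M3−M2)/(6·3)=-1073/5724, b=Δ2−h2·(2M2+M3)/6=-157/212
seg 3: a=1, c=M3/2=-139/212, d=(M4−M3)/(6·2)=45/424, b=Δ3−h3·(2M3+M4)/6=41/106
seg 4: a=0, c=M4/2=-1/53, d=(M5−M4)/(6·3)=1/477, b=Δ4−h4·(2M4+M5)/6=-51/53
t_q=45/4 → seg 4, τ=9/4; S=0+-51/53·τ+-1/53·τ²+1/477·τ³=-7587/3392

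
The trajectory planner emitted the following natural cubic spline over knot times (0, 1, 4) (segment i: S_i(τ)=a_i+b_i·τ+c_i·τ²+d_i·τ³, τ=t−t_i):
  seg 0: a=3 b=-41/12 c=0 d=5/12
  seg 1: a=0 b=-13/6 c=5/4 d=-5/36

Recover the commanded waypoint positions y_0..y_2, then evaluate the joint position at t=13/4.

y_0=3 y_1=0 y_2=1
S(13/4) = -33/256

y_0 = S_0(0) = a_0 = 3
y_1 = S_1(0) = a_1 = 0
y_2 = S_1(3) = 1
t_q=13/4 is in segment 1 (τ=9/4); S_1(τ)=-33/256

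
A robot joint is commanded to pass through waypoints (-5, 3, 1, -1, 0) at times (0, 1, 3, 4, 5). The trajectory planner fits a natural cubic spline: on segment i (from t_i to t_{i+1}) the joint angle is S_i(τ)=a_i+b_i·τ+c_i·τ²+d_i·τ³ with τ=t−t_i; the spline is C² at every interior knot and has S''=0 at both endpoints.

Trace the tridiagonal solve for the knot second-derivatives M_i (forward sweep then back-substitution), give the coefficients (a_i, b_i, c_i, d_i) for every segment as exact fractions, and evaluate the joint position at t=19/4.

  seg 0: a=-5 b=1169/122 c=0 d=-193/122
  seg 1: a=3 b=295/61 c=-579/122 d=223/244
  seg 2: a=1 b=-194/61 c=45/61 d=27/61
  seg 3: a=-1 b=-23/61 c=126/61 d=-42/61
S(19/4) = -803/1952

Δ: Δ0=8, Δ1=-1, Δ2=-2, Δ3=1
row 1: diag=6, rhs=-54; c'=1/3, d'=-9
row 2: denom=6−2·1/3=16/3; d'=(-6−2·-9)/(16/3)=9/4
row 3: denom=4−1·3/16=61/16; d'=(18−1·9/4)/(61/16)=252/61
back: M3=252/61
back: M2=9/4−3/16·252/61=90/61
back: M1=-9−1/3·90/61=-579/61
M: M0=0, M1=-579/61, M2=90/61, M3=252/61, M4=0
seg 0: a=-5, c=M0/2=0, d=(M1−M0)/(6·1)=-193/122, b=Δ0−h0·(2M0+M1)/6=1169/122
seg 1: a=3, c=M1/2=-579/122, d=(M2−M1)/(6·2)=223/244, b=Δ1−h1·(2M1+M2)/6=295/61
seg 2: a=1, c=M2/2=45/61, d=(M3−M2)/(6·1)=27/61, b=Δ2−h2·(2M2+M3)/6=-194/61
seg 3: a=-1, c=M3/2=126/61, d=(M4−M3)/(6·1)=-42/61, b=Δ3−h3·(2M3+M4)/6=-23/61
t_q=19/4 → seg 3, τ=3/4; S=-1+-23/61·τ+126/61·τ²+-42/61·τ³=-803/1952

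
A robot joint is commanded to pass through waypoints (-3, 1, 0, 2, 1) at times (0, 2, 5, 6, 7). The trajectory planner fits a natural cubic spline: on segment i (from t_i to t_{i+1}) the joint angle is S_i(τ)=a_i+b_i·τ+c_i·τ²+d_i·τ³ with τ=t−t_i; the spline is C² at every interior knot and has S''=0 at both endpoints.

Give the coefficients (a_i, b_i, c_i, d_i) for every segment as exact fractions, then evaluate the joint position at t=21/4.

  seg 0: a=-3 b=1150/411 c=0 d=-82/411
  seg 1: a=1 b=166/411 c=-164/137 d=391/1233
  seg 2: a=0 b=733/411 c=227/137 d=-592/411
  seg 3: a=2 b=319/411 c=-365/137 d=365/411
S(21/4) = 1155/2192

Δ: Δ0=2, Δ1=-1/3, Δ2=2, Δ3=-1
row 1: diag=10, rhs=-14; c'=3/10, d'=-7/5
row 2: denom=8−3·3/10=71/10; d'=(14−3·-7/5)/(71/10)=182/71
row 3: denom=4−1·10/71=274/71; d'=(-18−1·182/71)/(274/71)=-730/137
back: M3=-730/137
back: M2=182/71−10/71·-730/137=454/137
back: M1=-7/5−3/10·454/137=-328/137
M: M0=0, M1=-328/137, M2=454/137, M3=-730/137, M4=0
seg 0: a=-3, c=M0/2=0, d=(M1−M0)/(6·2)=-82/411, b=Δ0−h0·(2M0+M1)/6=1150/411
seg 1: a=1, c=M1/2=-164/137, d=(M2−M1)/(6·3)=391/1233, b=Δ1−h1·(2M1+M2)/6=166/411
seg 2: a=0, c=M2/2=227/137, d=(M3−M2)/(6·1)=-592/411, b=Δ2−h2·(2M2+M3)/6=733/411
seg 3: a=2, c=M3/2=-365/137, d=(M4−M3)/(6·1)=365/411, b=Δ3−h3·(2M3+M4)/6=319/411
t_q=21/4 → seg 2, τ=1/4; S=0+733/411·τ+227/137·τ²+-592/411·τ³=1155/2192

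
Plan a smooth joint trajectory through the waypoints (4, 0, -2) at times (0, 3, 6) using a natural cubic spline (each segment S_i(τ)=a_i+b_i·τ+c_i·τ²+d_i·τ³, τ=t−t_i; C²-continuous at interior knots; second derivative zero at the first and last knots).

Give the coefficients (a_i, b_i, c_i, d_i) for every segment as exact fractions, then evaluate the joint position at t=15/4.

Δ: Δ0=-4/3, Δ1=-2/3
row 1: diag=12, rhs=4; c'=1/4, d'=1/3
back: M1=1/3
M: M0=0, M1=1/3, M2=0
seg 0: a=4, c=M0/2=0, d=(M1−M0)/(6·3)=1/54, b=Δ0−h0·(2M0+M1)/6=-3/2
seg 1: a=0, c=M1/2=1/6, d=(M2−M1)/(6·3)=-1/54, b=Δ1−h1·(2M1+M2)/6=-1
t_q=15/4 → seg 1, τ=3/4; S=0+-1·τ+1/6·τ²+-1/54·τ³=-85/128

  seg 0: a=4 b=-3/2 c=0 d=1/54
  seg 1: a=0 b=-1 c=1/6 d=-1/54
S(15/4) = -85/128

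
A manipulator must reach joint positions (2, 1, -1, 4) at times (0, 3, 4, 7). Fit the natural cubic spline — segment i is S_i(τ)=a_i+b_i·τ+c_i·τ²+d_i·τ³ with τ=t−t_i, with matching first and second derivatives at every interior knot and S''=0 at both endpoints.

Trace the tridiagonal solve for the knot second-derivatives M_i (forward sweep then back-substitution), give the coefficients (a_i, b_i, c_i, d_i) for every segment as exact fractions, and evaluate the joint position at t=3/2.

  seg 0: a=2 b=10/21 c=0 d=-17/189
  seg 1: a=1 b=-41/21 c=-17/21 d=16/21
  seg 2: a=-1 b=-9/7 c=31/21 d=-31/189
S(3/2) = 135/56

Δ: Δ0=-1/3, Δ1=-2, Δ2=5/3
row 1: diag=8, rhs=-10; c'=1/8, d'=-5/4
row 2: denom=8−1·1/8=63/8; d'=(22−1·-5/4)/(63/8)=62/21
back: M2=62/21
back: M1=-5/4−1/8·62/21=-34/21
M: M0=0, M1=-34/21, M2=62/21, M3=0
seg 0: a=2, c=M0/2=0, d=(M1−M0)/(6·3)=-17/189, b=Δ0−h0·(2M0+M1)/6=10/21
seg 1: a=1, c=M1/2=-17/21, d=(M2−M1)/(6·1)=16/21, b=Δ1−h1·(2M1+M2)/6=-41/21
seg 2: a=-1, c=M2/2=31/21, d=(M3−M2)/(6·3)=-31/189, b=Δ2−h2·(2M2+M3)/6=-9/7
t_q=3/2 → seg 0, τ=3/2; S=2+10/21·τ+0·τ²+-17/189·τ³=135/56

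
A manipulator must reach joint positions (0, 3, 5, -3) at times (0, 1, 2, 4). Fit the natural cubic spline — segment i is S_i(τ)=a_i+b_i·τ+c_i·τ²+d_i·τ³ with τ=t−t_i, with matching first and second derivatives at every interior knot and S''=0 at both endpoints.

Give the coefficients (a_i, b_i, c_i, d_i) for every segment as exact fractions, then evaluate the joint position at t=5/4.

Δ: Δ0=3, Δ1=2, Δ2=-4
row 1: diag=4, rhs=-6; c'=1/4, d'=-3/2
row 2: denom=6−1·1/4=23/4; d'=(-36−1·-3/2)/(23/4)=-6
back: M2=-6
back: M1=-3/2−1/4·-6=0
M: M0=0, M1=0, M2=-6, M3=0
seg 0: a=0, c=M0/2=0, d=(M1−M0)/(6·1)=0, b=Δ0−h0·(2M0+M1)/6=3
seg 1: a=3, c=M1/2=0, d=(M2−M1)/(6·1)=-1, b=Δ1−h1·(2M1+M2)/6=3
seg 2: a=5, c=M2/2=-3, d=(M3−M2)/(6·2)=1/2, b=Δ2−h2·(2M2+M3)/6=0
t_q=5/4 → seg 1, τ=1/4; S=3+3·τ+0·τ²+-1·τ³=239/64

  seg 0: a=0 b=3 c=0 d=0
  seg 1: a=3 b=3 c=0 d=-1
  seg 2: a=5 b=0 c=-3 d=1/2
S(5/4) = 239/64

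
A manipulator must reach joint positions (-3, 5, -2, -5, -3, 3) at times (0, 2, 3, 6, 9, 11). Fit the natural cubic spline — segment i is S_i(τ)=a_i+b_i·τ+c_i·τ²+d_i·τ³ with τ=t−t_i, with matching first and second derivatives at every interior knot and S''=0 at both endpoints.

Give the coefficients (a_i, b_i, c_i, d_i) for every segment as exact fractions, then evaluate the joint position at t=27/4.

Δ: Δ0=4, Δ1=-7, Δ2=-1, Δ3=2/3, Δ4=3
row 1: diag=6, rhs=-66; c'=1/6, d'=-11
row 2: denom=8−1·1/6=47/6; d'=(36−1·-11)/(47/6)=6
row 3: denom=12−3·18/47=510/47; d'=(10−3·6)/(510/47)=-188/255
row 4: denom=10−3·47/170=1559/170; d'=(14−3·-188/255)/(1559/170)=2756/1559
back: M4=2756/1559
back: M3=-188/255−47/170·2756/1559=-5734/4677
back: M2=6−18/47·-5734/4677=10086/1559
back: M1=-11−1/6·10086/1559=-18830/1559
M: M0=0, M1=-18830/1559, M2=10086/1559, M3=-5734/4677, M4=2756/1559, M5=0
seg 0: a=-3, c=M0/2=0, d=(M1−M0)/(6·2)=-9415/9354, b=Δ0−h0·(2M0+M1)/6=37538/4677
seg 1: a=5, c=M1/2=-9415/1559, d=(M2−M1)/(6·1)=14458/4677, b=Δ1−h1·(2M1+M2)/6=-18952/4677
seg 2: a=-2, c=M2/2=5043/1559, d=(M3−M2)/(6·3)=-17996/42093, b=Δ2−h2·(2M2+M3)/6=-32068/4677
seg 3: a=-5, c=M3/2=-2867/4677, d=(M4−M3)/(6·3)=7001/42093, b=Δ3−h3·(2M3+M4)/6=4718/4677
seg 4: a=-3, c=M4/2=1378/1559, d=(M5−M4)/(6·2)=-689/4677, b=Δ4−h4·(2M4+M5)/6=8519/4677
t_q=27/4 → seg 3, τ=3/4; S=-5+4718/4677·τ+-2867/4677·τ²+7001/42093·τ³=-450795/99776

  seg 0: a=-3 b=37538/4677 c=0 d=-9415/9354
  seg 1: a=5 b=-18952/4677 c=-9415/1559 d=14458/4677
  seg 2: a=-2 b=-32068/4677 c=5043/1559 d=-17996/42093
  seg 3: a=-5 b=4718/4677 c=-2867/4677 d=7001/42093
  seg 4: a=-3 b=8519/4677 c=1378/1559 d=-689/4677
S(27/4) = -450795/99776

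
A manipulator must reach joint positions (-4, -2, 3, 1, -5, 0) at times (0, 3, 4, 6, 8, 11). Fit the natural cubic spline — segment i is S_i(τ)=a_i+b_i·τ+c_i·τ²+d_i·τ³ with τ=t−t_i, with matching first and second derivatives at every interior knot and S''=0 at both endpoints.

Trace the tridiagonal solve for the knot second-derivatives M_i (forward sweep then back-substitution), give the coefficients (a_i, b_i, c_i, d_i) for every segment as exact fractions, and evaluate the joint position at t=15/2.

Δ: Δ0=2/3, Δ1=5, Δ2=-1, Δ3=-3, Δ4=5/3
row 1: diag=8, rhs=26; c'=1/8, d'=13/4
row 2: denom=6−1·1/8=47/8; d'=(-36−1·13/4)/(47/8)=-314/47
row 3: denom=8−2·16/47=344/47; d'=(-12−2·-314/47)/(344/47)=8/43
row 4: denom=10−2·47/172=813/86; d'=(28−2·8/43)/(813/86)=792/271
back: M4=792/271
back: M3=8/43−47/172·792/271=-166/271
back: M2=-314/47−16/47·-166/271=-1754/271
back: M1=13/4−1/8·-1754/271=1100/271
M: M0=0, M1=1100/271, M2=-1754/271, M3=-166/271, M4=792/271, M5=0
seg 0: a=-4, c=M0/2=0, d=(M1−M0)/(6·3)=550/2439, b=Δ0−h0·(2M0+M1)/6=-1108/813
seg 1: a=-2, c=M1/2=550/271, d=(M2−M1)/(6·1)=-1427/813, b=Δ1−h1·(2M1+M2)/6=3842/813
seg 2: a=3, c=M2/2=-877/271, d=(M3−M2)/(6·2)=397/813, b=Δ2−h2·(2M2+M3)/6=2861/813
seg 3: a=1, c=M3/2=-83/271, d=(M4−M3)/(6·2)=479/1626, b=Δ3−h3·(2M3+M4)/6=-2899/813
seg 4: a=-5, c=M4/2=396/271, d=(M5−M4)/(6·3)=-44/271, b=Δ4−h4·(2M4+M5)/6=-1021/813
t_q=15/2 → seg 3, τ=3/2; S=1+-2899/813·τ+-83/271·τ²+479/1626·τ³=-17533/4336

  seg 0: a=-4 b=-1108/813 c=0 d=550/2439
  seg 1: a=-2 b=3842/813 c=550/271 d=-1427/813
  seg 2: a=3 b=2861/813 c=-877/271 d=397/813
  seg 3: a=1 b=-2899/813 c=-83/271 d=479/1626
  seg 4: a=-5 b=-1021/813 c=396/271 d=-44/271
S(15/2) = -17533/4336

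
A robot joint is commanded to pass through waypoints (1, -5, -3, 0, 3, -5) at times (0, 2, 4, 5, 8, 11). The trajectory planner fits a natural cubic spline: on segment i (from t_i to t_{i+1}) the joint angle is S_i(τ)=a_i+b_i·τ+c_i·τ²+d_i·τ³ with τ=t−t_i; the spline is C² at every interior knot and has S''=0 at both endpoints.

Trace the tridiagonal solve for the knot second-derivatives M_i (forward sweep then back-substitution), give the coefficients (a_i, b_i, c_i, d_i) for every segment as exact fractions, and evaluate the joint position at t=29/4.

Δ: Δ0=-3, Δ1=1, Δ2=3, Δ3=1, Δ4=-8/3
row 1: diag=8, rhs=24; c'=1/4, d'=3
row 2: denom=6−2·1/4=11/2; d'=(12−2·3)/(11/2)=12/11
row 3: denom=8−1·2/11=86/11; d'=(-12−1·12/11)/(86/11)=-72/43
row 4: denom=12−3·33/86=933/86; d'=(-22−3·-72/43)/(933/86)=-1460/933
back: M4=-1460/933
back: M3=-72/43−33/86·-1460/933=-334/311
back: M2=12/11−2/11·-334/311=400/311
back: M1=3−1/4·400/311=833/311
M: M0=0, M1=833/311, M2=400/311, M3=-334/311, M4=-1460/933, M5=0
seg 0: a=1, c=M0/2=0, d=(M1−M0)/(6·2)=833/3732, b=Δ0−h0·(2M0+M1)/6=-3632/933
seg 1: a=-5, c=M1/2=833/622, d=(M2−M1)/(6·2)=-433/3732, b=Δ1−h1·(2M1+M2)/6=-1133/933
seg 2: a=-3, c=M2/2=200/311, d=(M3−M2)/(6·1)=-367/933, b=Δ2−h2·(2M2+M3)/6=2566/933
seg 3: a=0, c=M3/2=-167/311, d=(M4−M3)/(6·3)=-229/8397, b=Δ3−h3·(2M3+M4)/6=2665/933
seg 4: a=3, c=M4/2=-730/933, d=(M5−M4)/(6·3)=730/8397, b=Δ4−h4·(2M4+M5)/6=-1028/933
t_q=29/4 → seg 3, τ=9/4; S=0+2665/933·τ+-167/311·τ²+-229/8397·τ³=67629/19904

  seg 0: a=1 b=-3632/933 c=0 d=833/3732
  seg 1: a=-5 b=-1133/933 c=833/622 d=-433/3732
  seg 2: a=-3 b=2566/933 c=200/311 d=-367/933
  seg 3: a=0 b=2665/933 c=-167/311 d=-229/8397
  seg 4: a=3 b=-1028/933 c=-730/933 d=730/8397
S(29/4) = 67629/19904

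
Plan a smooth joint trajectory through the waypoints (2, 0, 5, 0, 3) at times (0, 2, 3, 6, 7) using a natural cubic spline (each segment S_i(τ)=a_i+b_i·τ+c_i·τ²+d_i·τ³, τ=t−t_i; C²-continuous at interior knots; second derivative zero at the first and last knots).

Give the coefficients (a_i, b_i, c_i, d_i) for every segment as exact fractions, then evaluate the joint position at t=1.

Δ: Δ0=-1, Δ1=5, Δ2=-5/3, Δ3=3
row 1: diag=6, rhs=36; c'=1/6, d'=6
row 2: denom=8−1·1/6=47/6; d'=(-40−1·6)/(47/6)=-276/47
row 3: denom=8−3·18/47=322/47; d'=(28−3·-276/47)/(322/47)=1072/161
back: M3=1072/161
back: M2=-276/47−18/47·1072/161=-1356/161
back: M1=6−1/6·-1356/161=1192/161
M: M0=0, M1=1192/161, M2=-1356/161, M3=1072/161, M4=0
seg 0: a=2, c=M0/2=0, d=(M1−M0)/(6·2)=298/483, b=Δ0−h0·(2M0+M1)/6=-1675/483
seg 1: a=0, c=M1/2=596/161, d=(M2−M1)/(6·1)=-182/69, b=Δ1−h1·(2M1+M2)/6=1901/483
seg 2: a=5, c=M2/2=-678/161, d=(M3−M2)/(6·3)=1214/1449, b=Δ2−h2·(2M2+M3)/6=1655/483
seg 3: a=0, c=M3/2=536/161, d=(M4−M3)/(6·1)=-536/483, b=Δ3−h3·(2M3+M4)/6=377/483
t_q=1 → seg 0, τ=1; S=2+-1675/483·τ+0·τ²+298/483·τ³=-137/161

  seg 0: a=2 b=-1675/483 c=0 d=298/483
  seg 1: a=0 b=1901/483 c=596/161 d=-182/69
  seg 2: a=5 b=1655/483 c=-678/161 d=1214/1449
  seg 3: a=0 b=377/483 c=536/161 d=-536/483
S(1) = -137/161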